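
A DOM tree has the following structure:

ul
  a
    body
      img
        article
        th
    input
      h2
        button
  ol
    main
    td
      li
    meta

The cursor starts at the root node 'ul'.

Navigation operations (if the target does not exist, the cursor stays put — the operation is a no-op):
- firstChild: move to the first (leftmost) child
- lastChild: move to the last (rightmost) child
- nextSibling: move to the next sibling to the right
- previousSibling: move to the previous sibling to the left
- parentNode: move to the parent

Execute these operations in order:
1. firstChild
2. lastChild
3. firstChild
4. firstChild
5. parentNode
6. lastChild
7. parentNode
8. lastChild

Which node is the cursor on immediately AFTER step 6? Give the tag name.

Answer: button

Derivation:
After 1 (firstChild): a
After 2 (lastChild): input
After 3 (firstChild): h2
After 4 (firstChild): button
After 5 (parentNode): h2
After 6 (lastChild): button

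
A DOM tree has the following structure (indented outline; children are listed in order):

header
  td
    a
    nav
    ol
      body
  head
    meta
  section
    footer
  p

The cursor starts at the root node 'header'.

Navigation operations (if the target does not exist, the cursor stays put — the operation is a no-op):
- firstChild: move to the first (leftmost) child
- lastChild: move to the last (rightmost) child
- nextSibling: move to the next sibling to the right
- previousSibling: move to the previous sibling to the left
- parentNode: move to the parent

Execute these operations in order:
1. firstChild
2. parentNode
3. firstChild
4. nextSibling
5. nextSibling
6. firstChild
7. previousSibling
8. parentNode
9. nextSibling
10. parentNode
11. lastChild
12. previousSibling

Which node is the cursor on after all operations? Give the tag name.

After 1 (firstChild): td
After 2 (parentNode): header
After 3 (firstChild): td
After 4 (nextSibling): head
After 5 (nextSibling): section
After 6 (firstChild): footer
After 7 (previousSibling): footer (no-op, stayed)
After 8 (parentNode): section
After 9 (nextSibling): p
After 10 (parentNode): header
After 11 (lastChild): p
After 12 (previousSibling): section

Answer: section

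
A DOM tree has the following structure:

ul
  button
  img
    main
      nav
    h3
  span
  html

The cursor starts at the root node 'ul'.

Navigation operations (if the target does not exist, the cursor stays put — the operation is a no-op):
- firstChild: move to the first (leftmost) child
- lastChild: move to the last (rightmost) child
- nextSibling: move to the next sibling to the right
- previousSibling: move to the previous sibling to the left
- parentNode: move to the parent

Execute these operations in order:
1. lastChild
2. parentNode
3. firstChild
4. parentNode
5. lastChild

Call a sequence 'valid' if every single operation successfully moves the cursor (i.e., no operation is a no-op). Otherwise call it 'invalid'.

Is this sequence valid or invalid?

After 1 (lastChild): html
After 2 (parentNode): ul
After 3 (firstChild): button
After 4 (parentNode): ul
After 5 (lastChild): html

Answer: valid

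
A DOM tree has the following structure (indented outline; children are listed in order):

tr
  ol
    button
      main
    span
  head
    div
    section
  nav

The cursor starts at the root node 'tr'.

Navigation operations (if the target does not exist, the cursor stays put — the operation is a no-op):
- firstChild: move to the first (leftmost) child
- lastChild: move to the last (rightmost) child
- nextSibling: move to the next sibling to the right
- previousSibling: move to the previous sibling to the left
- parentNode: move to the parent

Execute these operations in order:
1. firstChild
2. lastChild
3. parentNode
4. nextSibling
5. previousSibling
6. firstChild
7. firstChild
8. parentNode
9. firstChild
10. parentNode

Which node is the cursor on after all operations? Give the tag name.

After 1 (firstChild): ol
After 2 (lastChild): span
After 3 (parentNode): ol
After 4 (nextSibling): head
After 5 (previousSibling): ol
After 6 (firstChild): button
After 7 (firstChild): main
After 8 (parentNode): button
After 9 (firstChild): main
After 10 (parentNode): button

Answer: button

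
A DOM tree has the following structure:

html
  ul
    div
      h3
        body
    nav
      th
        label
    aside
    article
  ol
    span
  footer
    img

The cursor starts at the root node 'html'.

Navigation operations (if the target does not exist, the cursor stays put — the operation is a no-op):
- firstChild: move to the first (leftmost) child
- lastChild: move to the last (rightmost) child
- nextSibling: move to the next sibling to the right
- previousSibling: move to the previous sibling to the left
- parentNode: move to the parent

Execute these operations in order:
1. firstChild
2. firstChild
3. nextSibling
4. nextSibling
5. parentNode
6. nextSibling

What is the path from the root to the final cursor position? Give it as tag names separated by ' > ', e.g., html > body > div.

Answer: html > ol

Derivation:
After 1 (firstChild): ul
After 2 (firstChild): div
After 3 (nextSibling): nav
After 4 (nextSibling): aside
After 5 (parentNode): ul
After 6 (nextSibling): ol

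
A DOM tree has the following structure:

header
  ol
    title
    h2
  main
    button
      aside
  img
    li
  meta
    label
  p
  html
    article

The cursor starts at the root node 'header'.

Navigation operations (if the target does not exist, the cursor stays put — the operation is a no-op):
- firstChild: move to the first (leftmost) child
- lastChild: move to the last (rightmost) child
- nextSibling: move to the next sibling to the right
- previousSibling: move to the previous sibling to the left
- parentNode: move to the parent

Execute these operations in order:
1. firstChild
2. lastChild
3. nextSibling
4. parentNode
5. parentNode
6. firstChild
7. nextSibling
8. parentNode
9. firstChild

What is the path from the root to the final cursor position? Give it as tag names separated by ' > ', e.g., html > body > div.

Answer: header > ol

Derivation:
After 1 (firstChild): ol
After 2 (lastChild): h2
After 3 (nextSibling): h2 (no-op, stayed)
After 4 (parentNode): ol
After 5 (parentNode): header
After 6 (firstChild): ol
After 7 (nextSibling): main
After 8 (parentNode): header
After 9 (firstChild): ol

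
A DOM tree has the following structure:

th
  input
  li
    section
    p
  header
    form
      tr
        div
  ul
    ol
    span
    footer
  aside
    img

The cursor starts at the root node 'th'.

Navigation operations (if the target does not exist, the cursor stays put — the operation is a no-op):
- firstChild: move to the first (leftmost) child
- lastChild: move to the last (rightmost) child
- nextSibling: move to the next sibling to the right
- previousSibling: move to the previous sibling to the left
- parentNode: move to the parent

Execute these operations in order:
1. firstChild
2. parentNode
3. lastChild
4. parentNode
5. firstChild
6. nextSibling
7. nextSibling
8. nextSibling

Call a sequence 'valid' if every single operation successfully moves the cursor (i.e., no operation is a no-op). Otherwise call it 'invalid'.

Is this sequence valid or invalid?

After 1 (firstChild): input
After 2 (parentNode): th
After 3 (lastChild): aside
After 4 (parentNode): th
After 5 (firstChild): input
After 6 (nextSibling): li
After 7 (nextSibling): header
After 8 (nextSibling): ul

Answer: valid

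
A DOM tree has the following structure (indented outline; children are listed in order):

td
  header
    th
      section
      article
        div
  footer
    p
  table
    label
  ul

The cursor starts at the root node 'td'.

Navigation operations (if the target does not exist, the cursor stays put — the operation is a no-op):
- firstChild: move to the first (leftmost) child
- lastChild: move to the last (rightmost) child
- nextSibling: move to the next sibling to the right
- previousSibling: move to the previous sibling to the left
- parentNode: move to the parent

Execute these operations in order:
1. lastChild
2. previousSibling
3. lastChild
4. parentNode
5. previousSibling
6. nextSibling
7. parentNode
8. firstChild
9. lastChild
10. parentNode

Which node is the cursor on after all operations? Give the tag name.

Answer: header

Derivation:
After 1 (lastChild): ul
After 2 (previousSibling): table
After 3 (lastChild): label
After 4 (parentNode): table
After 5 (previousSibling): footer
After 6 (nextSibling): table
After 7 (parentNode): td
After 8 (firstChild): header
After 9 (lastChild): th
After 10 (parentNode): header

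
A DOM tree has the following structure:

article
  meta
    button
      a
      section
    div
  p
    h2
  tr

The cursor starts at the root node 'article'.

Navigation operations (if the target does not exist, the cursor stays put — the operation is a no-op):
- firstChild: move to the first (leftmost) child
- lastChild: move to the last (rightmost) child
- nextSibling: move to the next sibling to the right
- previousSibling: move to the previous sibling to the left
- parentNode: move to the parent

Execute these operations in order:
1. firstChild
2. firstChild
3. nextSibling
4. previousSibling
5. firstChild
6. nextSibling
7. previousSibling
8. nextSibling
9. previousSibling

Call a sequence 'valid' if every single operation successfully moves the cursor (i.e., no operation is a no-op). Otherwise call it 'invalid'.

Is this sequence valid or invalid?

After 1 (firstChild): meta
After 2 (firstChild): button
After 3 (nextSibling): div
After 4 (previousSibling): button
After 5 (firstChild): a
After 6 (nextSibling): section
After 7 (previousSibling): a
After 8 (nextSibling): section
After 9 (previousSibling): a

Answer: valid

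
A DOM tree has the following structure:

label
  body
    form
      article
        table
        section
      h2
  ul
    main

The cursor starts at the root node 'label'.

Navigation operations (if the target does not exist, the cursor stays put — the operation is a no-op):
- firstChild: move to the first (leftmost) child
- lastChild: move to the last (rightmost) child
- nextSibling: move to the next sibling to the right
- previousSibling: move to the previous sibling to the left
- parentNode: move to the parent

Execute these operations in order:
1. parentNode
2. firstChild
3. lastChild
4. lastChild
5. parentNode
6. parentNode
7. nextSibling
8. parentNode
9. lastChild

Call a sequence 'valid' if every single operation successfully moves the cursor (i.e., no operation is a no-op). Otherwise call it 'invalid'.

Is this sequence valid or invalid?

Answer: invalid

Derivation:
After 1 (parentNode): label (no-op, stayed)
After 2 (firstChild): body
After 3 (lastChild): form
After 4 (lastChild): h2
After 5 (parentNode): form
After 6 (parentNode): body
After 7 (nextSibling): ul
After 8 (parentNode): label
After 9 (lastChild): ul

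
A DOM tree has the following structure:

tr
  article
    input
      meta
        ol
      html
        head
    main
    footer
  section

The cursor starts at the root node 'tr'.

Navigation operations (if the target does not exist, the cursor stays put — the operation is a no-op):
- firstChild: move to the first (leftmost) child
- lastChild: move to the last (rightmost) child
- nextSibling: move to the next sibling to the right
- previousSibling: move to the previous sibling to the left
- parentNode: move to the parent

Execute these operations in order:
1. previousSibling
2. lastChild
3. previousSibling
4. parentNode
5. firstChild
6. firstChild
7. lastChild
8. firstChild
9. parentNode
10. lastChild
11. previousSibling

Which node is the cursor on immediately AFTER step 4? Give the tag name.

Answer: tr

Derivation:
After 1 (previousSibling): tr (no-op, stayed)
After 2 (lastChild): section
After 3 (previousSibling): article
After 4 (parentNode): tr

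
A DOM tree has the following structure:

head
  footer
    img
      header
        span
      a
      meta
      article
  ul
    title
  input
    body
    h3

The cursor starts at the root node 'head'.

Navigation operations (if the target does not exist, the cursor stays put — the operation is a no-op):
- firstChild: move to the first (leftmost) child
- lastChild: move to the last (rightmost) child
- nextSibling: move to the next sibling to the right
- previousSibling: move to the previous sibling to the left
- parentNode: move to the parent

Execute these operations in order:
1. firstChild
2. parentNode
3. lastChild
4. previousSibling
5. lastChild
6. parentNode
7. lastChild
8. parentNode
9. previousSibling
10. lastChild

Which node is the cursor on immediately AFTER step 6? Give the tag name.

Answer: ul

Derivation:
After 1 (firstChild): footer
After 2 (parentNode): head
After 3 (lastChild): input
After 4 (previousSibling): ul
After 5 (lastChild): title
After 6 (parentNode): ul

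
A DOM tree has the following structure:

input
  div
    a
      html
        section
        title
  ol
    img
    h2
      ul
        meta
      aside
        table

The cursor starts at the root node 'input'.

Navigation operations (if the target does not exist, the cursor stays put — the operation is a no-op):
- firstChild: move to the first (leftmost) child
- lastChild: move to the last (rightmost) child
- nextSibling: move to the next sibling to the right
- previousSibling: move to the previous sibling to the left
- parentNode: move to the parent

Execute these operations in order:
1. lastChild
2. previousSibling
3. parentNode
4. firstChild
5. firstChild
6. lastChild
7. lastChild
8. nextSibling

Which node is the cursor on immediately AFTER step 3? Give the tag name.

Answer: input

Derivation:
After 1 (lastChild): ol
After 2 (previousSibling): div
After 3 (parentNode): input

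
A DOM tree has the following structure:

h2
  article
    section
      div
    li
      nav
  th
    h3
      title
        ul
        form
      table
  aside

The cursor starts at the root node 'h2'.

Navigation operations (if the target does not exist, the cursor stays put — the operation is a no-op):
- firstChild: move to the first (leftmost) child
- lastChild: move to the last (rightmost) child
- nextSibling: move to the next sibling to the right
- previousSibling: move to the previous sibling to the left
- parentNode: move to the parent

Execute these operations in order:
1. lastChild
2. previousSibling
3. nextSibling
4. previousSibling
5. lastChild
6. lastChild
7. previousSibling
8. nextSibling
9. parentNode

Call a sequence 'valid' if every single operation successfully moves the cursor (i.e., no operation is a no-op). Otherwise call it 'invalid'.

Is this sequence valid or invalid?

Answer: valid

Derivation:
After 1 (lastChild): aside
After 2 (previousSibling): th
After 3 (nextSibling): aside
After 4 (previousSibling): th
After 5 (lastChild): h3
After 6 (lastChild): table
After 7 (previousSibling): title
After 8 (nextSibling): table
After 9 (parentNode): h3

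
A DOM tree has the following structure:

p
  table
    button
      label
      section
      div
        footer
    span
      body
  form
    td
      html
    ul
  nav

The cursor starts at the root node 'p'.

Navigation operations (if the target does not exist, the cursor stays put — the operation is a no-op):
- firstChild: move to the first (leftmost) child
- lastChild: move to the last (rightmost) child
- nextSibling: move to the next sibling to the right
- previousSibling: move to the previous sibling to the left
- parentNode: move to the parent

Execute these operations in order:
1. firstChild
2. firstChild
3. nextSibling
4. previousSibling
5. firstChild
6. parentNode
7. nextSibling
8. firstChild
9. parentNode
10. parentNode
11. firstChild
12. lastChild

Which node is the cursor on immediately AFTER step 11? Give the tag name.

Answer: button

Derivation:
After 1 (firstChild): table
After 2 (firstChild): button
After 3 (nextSibling): span
After 4 (previousSibling): button
After 5 (firstChild): label
After 6 (parentNode): button
After 7 (nextSibling): span
After 8 (firstChild): body
After 9 (parentNode): span
After 10 (parentNode): table
After 11 (firstChild): button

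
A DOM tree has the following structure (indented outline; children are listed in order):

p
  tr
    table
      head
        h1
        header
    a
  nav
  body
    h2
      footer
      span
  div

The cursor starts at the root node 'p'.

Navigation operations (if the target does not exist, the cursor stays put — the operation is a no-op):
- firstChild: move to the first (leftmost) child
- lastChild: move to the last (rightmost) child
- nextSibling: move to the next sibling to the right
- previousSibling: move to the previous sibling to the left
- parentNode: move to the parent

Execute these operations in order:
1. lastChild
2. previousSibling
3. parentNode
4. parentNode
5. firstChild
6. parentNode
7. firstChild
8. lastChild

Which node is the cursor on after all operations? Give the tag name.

After 1 (lastChild): div
After 2 (previousSibling): body
After 3 (parentNode): p
After 4 (parentNode): p (no-op, stayed)
After 5 (firstChild): tr
After 6 (parentNode): p
After 7 (firstChild): tr
After 8 (lastChild): a

Answer: a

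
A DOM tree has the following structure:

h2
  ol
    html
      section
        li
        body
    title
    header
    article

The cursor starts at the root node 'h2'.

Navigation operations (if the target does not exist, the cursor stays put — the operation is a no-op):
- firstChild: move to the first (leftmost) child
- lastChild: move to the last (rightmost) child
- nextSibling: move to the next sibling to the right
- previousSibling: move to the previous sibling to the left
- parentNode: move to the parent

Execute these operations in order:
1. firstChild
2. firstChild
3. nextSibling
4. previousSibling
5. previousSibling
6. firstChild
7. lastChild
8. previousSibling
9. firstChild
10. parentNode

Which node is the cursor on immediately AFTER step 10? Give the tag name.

Answer: section

Derivation:
After 1 (firstChild): ol
After 2 (firstChild): html
After 3 (nextSibling): title
After 4 (previousSibling): html
After 5 (previousSibling): html (no-op, stayed)
After 6 (firstChild): section
After 7 (lastChild): body
After 8 (previousSibling): li
After 9 (firstChild): li (no-op, stayed)
After 10 (parentNode): section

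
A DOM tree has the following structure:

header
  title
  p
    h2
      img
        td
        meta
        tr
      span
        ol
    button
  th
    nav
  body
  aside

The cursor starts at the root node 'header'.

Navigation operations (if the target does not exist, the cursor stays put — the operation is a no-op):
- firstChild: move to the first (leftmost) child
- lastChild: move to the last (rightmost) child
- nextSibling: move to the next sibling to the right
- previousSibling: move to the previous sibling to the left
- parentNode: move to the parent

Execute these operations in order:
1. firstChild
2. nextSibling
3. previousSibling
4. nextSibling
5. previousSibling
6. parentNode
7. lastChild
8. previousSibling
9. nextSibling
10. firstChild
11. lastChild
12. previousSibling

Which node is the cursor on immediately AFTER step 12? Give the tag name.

Answer: body

Derivation:
After 1 (firstChild): title
After 2 (nextSibling): p
After 3 (previousSibling): title
After 4 (nextSibling): p
After 5 (previousSibling): title
After 6 (parentNode): header
After 7 (lastChild): aside
After 8 (previousSibling): body
After 9 (nextSibling): aside
After 10 (firstChild): aside (no-op, stayed)
After 11 (lastChild): aside (no-op, stayed)
After 12 (previousSibling): body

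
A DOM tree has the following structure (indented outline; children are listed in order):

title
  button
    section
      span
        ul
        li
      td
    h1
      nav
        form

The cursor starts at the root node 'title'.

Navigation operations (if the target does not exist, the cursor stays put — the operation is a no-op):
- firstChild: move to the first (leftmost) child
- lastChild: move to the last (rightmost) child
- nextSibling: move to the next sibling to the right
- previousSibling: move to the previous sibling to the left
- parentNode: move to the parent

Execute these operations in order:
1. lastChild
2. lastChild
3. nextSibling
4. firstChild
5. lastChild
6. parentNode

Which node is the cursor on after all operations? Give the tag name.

Answer: nav

Derivation:
After 1 (lastChild): button
After 2 (lastChild): h1
After 3 (nextSibling): h1 (no-op, stayed)
After 4 (firstChild): nav
After 5 (lastChild): form
After 6 (parentNode): nav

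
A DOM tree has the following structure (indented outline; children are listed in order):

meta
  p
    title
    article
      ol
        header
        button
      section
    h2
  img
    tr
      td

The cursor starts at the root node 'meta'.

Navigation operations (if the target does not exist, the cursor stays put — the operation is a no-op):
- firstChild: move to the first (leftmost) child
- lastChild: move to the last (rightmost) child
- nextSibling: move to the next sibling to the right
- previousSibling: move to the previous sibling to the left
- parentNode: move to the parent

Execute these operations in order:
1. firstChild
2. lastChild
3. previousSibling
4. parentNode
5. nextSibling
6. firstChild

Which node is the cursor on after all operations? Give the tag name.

Answer: tr

Derivation:
After 1 (firstChild): p
After 2 (lastChild): h2
After 3 (previousSibling): article
After 4 (parentNode): p
After 5 (nextSibling): img
After 6 (firstChild): tr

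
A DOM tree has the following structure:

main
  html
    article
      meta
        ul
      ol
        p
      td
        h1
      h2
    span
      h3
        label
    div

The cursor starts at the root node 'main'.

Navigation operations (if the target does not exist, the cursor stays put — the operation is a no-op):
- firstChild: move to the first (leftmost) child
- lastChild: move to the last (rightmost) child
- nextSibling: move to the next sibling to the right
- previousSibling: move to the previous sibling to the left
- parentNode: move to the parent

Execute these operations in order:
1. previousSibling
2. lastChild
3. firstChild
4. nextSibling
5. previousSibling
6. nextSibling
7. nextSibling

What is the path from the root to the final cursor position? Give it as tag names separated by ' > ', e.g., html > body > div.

Answer: main > html > div

Derivation:
After 1 (previousSibling): main (no-op, stayed)
After 2 (lastChild): html
After 3 (firstChild): article
After 4 (nextSibling): span
After 5 (previousSibling): article
After 6 (nextSibling): span
After 7 (nextSibling): div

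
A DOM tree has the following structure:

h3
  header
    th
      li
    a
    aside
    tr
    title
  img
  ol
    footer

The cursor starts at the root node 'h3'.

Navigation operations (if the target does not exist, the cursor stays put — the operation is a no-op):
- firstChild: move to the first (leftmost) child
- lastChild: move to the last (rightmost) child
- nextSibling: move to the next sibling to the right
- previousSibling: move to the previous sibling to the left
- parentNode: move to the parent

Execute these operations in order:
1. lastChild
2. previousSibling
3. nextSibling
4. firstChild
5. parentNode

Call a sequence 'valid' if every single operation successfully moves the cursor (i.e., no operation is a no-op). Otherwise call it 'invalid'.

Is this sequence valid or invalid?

Answer: valid

Derivation:
After 1 (lastChild): ol
After 2 (previousSibling): img
After 3 (nextSibling): ol
After 4 (firstChild): footer
After 5 (parentNode): ol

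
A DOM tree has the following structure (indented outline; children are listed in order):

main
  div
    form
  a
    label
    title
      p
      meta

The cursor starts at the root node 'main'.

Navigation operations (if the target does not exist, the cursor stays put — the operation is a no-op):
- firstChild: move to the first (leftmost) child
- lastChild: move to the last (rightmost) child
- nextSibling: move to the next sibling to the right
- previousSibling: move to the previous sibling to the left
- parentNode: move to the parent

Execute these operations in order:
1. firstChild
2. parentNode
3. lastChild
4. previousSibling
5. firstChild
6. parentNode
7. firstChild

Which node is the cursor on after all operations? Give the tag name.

Answer: form

Derivation:
After 1 (firstChild): div
After 2 (parentNode): main
After 3 (lastChild): a
After 4 (previousSibling): div
After 5 (firstChild): form
After 6 (parentNode): div
After 7 (firstChild): form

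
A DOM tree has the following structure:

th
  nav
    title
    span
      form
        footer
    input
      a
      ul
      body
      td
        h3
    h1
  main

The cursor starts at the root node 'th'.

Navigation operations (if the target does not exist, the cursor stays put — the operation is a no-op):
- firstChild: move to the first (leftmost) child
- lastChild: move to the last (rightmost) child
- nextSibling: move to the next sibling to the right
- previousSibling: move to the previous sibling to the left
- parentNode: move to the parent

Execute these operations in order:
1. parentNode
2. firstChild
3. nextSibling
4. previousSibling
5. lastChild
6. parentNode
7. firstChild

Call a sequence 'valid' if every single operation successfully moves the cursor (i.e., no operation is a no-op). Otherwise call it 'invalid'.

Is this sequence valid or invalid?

Answer: invalid

Derivation:
After 1 (parentNode): th (no-op, stayed)
After 2 (firstChild): nav
After 3 (nextSibling): main
After 4 (previousSibling): nav
After 5 (lastChild): h1
After 6 (parentNode): nav
After 7 (firstChild): title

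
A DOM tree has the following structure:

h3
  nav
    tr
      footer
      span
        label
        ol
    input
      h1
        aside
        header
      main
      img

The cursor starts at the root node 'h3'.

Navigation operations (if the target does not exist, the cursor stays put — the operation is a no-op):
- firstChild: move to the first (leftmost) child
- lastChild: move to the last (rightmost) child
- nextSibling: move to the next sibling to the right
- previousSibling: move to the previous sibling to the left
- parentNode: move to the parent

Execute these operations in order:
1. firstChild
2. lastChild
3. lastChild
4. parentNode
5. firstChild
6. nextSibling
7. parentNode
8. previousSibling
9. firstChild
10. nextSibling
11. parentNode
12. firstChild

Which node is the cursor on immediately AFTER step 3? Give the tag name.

After 1 (firstChild): nav
After 2 (lastChild): input
After 3 (lastChild): img

Answer: img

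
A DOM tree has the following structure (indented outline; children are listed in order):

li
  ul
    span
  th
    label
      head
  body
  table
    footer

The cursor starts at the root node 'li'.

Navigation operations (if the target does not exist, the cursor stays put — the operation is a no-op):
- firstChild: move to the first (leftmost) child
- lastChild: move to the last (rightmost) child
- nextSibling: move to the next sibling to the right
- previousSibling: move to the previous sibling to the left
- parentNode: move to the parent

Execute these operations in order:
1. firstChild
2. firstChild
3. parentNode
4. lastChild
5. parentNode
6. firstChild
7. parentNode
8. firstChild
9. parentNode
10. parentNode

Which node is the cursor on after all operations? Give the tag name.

Answer: li

Derivation:
After 1 (firstChild): ul
After 2 (firstChild): span
After 3 (parentNode): ul
After 4 (lastChild): span
After 5 (parentNode): ul
After 6 (firstChild): span
After 7 (parentNode): ul
After 8 (firstChild): span
After 9 (parentNode): ul
After 10 (parentNode): li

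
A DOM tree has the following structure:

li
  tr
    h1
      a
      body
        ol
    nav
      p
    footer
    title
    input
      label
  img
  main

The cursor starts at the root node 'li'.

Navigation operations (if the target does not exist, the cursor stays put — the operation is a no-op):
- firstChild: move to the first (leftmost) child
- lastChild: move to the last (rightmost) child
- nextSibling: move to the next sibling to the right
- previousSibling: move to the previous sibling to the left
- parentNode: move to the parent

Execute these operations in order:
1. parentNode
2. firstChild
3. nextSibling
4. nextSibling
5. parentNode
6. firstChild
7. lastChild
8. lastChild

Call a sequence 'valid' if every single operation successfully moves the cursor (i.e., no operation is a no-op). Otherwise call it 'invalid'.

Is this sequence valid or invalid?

Answer: invalid

Derivation:
After 1 (parentNode): li (no-op, stayed)
After 2 (firstChild): tr
After 3 (nextSibling): img
After 4 (nextSibling): main
After 5 (parentNode): li
After 6 (firstChild): tr
After 7 (lastChild): input
After 8 (lastChild): label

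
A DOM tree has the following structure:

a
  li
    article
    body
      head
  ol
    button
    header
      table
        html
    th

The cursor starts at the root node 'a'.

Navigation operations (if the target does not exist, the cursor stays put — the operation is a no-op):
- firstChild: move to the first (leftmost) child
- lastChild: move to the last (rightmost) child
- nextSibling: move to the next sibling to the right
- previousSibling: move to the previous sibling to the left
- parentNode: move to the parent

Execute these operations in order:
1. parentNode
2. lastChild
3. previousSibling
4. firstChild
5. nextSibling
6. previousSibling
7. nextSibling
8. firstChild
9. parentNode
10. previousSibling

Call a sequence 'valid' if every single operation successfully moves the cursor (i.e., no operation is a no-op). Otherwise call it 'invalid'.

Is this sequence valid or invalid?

After 1 (parentNode): a (no-op, stayed)
After 2 (lastChild): ol
After 3 (previousSibling): li
After 4 (firstChild): article
After 5 (nextSibling): body
After 6 (previousSibling): article
After 7 (nextSibling): body
After 8 (firstChild): head
After 9 (parentNode): body
After 10 (previousSibling): article

Answer: invalid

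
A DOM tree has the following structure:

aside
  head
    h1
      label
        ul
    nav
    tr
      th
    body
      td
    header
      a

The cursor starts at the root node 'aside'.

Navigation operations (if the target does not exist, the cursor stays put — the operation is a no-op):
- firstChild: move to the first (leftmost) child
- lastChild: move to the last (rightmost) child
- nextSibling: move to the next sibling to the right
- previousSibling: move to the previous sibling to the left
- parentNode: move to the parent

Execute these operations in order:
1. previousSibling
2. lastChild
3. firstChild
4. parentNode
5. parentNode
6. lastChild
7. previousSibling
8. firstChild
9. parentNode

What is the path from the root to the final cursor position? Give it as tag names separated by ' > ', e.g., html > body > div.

After 1 (previousSibling): aside (no-op, stayed)
After 2 (lastChild): head
After 3 (firstChild): h1
After 4 (parentNode): head
After 5 (parentNode): aside
After 6 (lastChild): head
After 7 (previousSibling): head (no-op, stayed)
After 8 (firstChild): h1
After 9 (parentNode): head

Answer: aside > head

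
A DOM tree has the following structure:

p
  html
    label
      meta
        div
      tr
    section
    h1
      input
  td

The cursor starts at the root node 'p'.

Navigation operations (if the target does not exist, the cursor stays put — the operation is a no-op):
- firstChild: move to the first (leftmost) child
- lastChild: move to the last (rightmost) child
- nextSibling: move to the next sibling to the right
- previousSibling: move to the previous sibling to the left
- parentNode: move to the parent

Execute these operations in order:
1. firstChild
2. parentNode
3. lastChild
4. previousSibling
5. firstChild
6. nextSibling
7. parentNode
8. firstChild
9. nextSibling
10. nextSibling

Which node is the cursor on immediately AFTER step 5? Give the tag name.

Answer: label

Derivation:
After 1 (firstChild): html
After 2 (parentNode): p
After 3 (lastChild): td
After 4 (previousSibling): html
After 5 (firstChild): label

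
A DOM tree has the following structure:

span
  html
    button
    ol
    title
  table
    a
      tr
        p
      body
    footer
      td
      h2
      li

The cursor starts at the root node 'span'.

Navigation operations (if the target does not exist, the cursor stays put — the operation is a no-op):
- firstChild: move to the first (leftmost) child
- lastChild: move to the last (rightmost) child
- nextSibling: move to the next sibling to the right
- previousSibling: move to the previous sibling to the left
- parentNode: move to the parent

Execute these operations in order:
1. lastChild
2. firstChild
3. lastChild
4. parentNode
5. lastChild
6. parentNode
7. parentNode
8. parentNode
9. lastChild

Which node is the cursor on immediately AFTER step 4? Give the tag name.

After 1 (lastChild): table
After 2 (firstChild): a
After 3 (lastChild): body
After 4 (parentNode): a

Answer: a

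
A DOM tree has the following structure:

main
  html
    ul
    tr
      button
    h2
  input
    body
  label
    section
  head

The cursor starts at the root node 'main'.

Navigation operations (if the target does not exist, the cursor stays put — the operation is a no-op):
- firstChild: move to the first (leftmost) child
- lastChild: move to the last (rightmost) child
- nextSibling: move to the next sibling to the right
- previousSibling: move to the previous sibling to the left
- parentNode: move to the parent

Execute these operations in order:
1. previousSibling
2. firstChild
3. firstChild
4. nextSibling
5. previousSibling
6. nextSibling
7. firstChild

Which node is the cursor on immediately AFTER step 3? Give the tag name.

After 1 (previousSibling): main (no-op, stayed)
After 2 (firstChild): html
After 3 (firstChild): ul

Answer: ul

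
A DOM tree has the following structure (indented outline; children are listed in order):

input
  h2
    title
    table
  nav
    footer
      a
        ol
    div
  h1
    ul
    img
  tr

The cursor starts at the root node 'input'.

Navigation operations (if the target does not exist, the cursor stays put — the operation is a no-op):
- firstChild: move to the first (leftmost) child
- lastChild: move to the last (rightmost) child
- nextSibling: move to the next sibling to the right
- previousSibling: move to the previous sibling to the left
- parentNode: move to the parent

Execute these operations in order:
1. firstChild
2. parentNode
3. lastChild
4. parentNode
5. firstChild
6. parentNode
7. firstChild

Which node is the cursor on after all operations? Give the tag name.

After 1 (firstChild): h2
After 2 (parentNode): input
After 3 (lastChild): tr
After 4 (parentNode): input
After 5 (firstChild): h2
After 6 (parentNode): input
After 7 (firstChild): h2

Answer: h2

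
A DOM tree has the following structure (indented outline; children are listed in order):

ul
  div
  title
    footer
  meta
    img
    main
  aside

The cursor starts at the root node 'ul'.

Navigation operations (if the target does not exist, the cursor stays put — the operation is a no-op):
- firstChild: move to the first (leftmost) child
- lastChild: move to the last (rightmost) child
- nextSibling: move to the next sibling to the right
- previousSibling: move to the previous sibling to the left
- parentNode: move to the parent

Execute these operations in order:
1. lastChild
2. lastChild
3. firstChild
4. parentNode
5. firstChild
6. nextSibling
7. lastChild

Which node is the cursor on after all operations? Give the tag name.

Answer: footer

Derivation:
After 1 (lastChild): aside
After 2 (lastChild): aside (no-op, stayed)
After 3 (firstChild): aside (no-op, stayed)
After 4 (parentNode): ul
After 5 (firstChild): div
After 6 (nextSibling): title
After 7 (lastChild): footer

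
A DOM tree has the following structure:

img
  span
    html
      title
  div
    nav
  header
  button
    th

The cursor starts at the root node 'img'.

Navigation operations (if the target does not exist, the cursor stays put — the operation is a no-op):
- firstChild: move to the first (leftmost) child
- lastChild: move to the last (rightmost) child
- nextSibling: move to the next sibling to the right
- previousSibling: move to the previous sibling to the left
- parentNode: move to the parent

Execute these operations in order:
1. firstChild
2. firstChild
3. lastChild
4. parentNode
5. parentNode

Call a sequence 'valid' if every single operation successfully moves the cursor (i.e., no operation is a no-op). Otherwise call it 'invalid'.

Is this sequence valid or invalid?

Answer: valid

Derivation:
After 1 (firstChild): span
After 2 (firstChild): html
After 3 (lastChild): title
After 4 (parentNode): html
After 5 (parentNode): span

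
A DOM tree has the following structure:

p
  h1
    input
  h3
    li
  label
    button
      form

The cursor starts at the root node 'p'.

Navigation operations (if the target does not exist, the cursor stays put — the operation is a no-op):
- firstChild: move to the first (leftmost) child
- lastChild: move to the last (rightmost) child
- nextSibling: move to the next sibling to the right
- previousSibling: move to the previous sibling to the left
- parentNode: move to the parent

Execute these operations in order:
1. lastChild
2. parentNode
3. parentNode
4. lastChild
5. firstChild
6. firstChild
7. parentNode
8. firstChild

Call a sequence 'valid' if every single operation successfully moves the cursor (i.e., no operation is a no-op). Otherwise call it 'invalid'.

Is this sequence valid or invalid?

After 1 (lastChild): label
After 2 (parentNode): p
After 3 (parentNode): p (no-op, stayed)
After 4 (lastChild): label
After 5 (firstChild): button
After 6 (firstChild): form
After 7 (parentNode): button
After 8 (firstChild): form

Answer: invalid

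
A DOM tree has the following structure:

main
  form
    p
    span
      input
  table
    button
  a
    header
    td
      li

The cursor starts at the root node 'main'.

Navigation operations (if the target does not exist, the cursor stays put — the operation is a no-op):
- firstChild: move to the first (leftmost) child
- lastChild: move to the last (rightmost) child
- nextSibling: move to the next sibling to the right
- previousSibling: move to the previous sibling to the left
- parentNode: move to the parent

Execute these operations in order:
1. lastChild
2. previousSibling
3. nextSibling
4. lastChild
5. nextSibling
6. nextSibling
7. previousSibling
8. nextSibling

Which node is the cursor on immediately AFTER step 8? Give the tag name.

After 1 (lastChild): a
After 2 (previousSibling): table
After 3 (nextSibling): a
After 4 (lastChild): td
After 5 (nextSibling): td (no-op, stayed)
After 6 (nextSibling): td (no-op, stayed)
After 7 (previousSibling): header
After 8 (nextSibling): td

Answer: td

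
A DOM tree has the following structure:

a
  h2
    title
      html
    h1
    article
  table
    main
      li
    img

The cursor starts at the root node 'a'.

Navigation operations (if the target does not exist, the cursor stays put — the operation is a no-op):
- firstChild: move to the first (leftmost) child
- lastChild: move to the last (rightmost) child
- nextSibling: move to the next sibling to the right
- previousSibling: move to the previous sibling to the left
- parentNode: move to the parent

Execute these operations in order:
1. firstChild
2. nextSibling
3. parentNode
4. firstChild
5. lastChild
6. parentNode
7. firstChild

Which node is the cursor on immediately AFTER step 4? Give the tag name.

After 1 (firstChild): h2
After 2 (nextSibling): table
After 3 (parentNode): a
After 4 (firstChild): h2

Answer: h2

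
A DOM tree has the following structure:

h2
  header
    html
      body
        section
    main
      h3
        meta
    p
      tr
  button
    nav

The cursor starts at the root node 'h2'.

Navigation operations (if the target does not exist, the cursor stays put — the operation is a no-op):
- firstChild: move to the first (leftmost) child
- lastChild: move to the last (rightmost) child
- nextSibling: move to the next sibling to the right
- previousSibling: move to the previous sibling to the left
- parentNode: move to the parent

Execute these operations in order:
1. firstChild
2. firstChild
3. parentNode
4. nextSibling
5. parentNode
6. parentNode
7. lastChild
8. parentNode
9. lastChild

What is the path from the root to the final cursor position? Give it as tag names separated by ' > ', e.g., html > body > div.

After 1 (firstChild): header
After 2 (firstChild): html
After 3 (parentNode): header
After 4 (nextSibling): button
After 5 (parentNode): h2
After 6 (parentNode): h2 (no-op, stayed)
After 7 (lastChild): button
After 8 (parentNode): h2
After 9 (lastChild): button

Answer: h2 > button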